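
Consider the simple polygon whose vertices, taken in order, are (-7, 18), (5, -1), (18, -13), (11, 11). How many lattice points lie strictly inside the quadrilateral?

242

By the shoelace formula, twice the signed area is |((-7)·(-1) − 5·18) + (5·(-13) − 18·(-1)) + (18·11 − 11·(-13)) + (11·18 − (-7)·11)| = 486, so the area is 243.
The number of boundary lattice points is Σ gcd(|Δx|,|Δy|) = gcd(12,19) + gcd(13,12) + gcd(7,24) + gcd(18,7) = 1+1+1+1 = 4.
By Pick's theorem A = I + B/2 − 1, so I = 243 − 4/2 + 1 = 242.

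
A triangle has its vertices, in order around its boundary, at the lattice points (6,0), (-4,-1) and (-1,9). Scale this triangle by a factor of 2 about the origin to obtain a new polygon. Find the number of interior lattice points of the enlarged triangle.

Using the shoelace formula, 2A = |[6·(-1) − (-4)·0] + [(-4)·9 − (-1)·(-1)] + [(-1)·0 − 6·9]| = 97, so the area is 48.5.
The number of boundary lattice points is Σ gcd(|Δx|,|Δy|) = gcd(10,1) + gcd(3,10) + gcd(7,9) = 1+1+1 = 3.
Scaling by 2 multiplies the area by 2² = 4 (so the new area is 194) and multiplies the boundary lattice-point count by 2, giving 6.
By Pick's theorem, the interior count of the dilated polygon is 194 − 6/2 + 1 = 192.

192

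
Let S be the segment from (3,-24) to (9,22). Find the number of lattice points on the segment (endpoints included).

The number of lattice points on a segment between lattice points is gcd(|Δx|,|Δy|) + 1 = gcd(6,46) + 1 = 2 + 1 = 3.

3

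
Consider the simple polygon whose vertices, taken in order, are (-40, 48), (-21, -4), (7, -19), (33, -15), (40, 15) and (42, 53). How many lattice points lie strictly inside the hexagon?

4416

Using the shoelace formula, 2A = |((-40)·(-4) − (-21)·48) + ((-21)·(-19) − 7·(-4)) + (7·(-15) − 33·(-19)) + (33·15 − 40·(-15)) + (40·53 − 42·15) + (42·48 − (-40)·53)| = 8838, so the area is 4419.
Summing gcd(|Δx|,|Δy|) over the edges gives the boundary count: gcd(19,52) + gcd(28,15) + gcd(26,4) + gcd(7,30) + gcd(2,38) + gcd(82,5) = 1+1+2+1+2+1 = 8.
Pick's theorem gives I = A − B/2 + 1 = 4419 − 8/2 + 1 = 4416.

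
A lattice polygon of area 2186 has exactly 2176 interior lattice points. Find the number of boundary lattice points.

22

Pick's theorem gives A = I + B/2 − 1, so B = 2(A − I + 1) = 2(2186 − 2176 + 1) = 22.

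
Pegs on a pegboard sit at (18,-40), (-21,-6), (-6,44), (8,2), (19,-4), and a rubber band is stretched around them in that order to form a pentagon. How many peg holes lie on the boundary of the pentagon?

Summing gcd(|Δx|,|Δy|) over the edges gives the boundary count: gcd(39,34) + gcd(15,50) + gcd(14,42) + gcd(11,6) + gcd(1,36) = 1+5+14+1+1 = 22.

22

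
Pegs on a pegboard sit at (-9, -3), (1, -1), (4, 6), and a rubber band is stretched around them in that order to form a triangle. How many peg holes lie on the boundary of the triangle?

4

The number of boundary lattice points is Σ gcd(|Δx|,|Δy|) = gcd(10,2) + gcd(3,7) + gcd(13,9) = 2+1+1 = 4.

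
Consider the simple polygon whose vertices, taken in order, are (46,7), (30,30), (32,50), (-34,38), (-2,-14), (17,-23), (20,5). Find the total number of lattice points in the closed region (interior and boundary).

2968

By the shoelace formula, twice the signed area is |(46·30 − 30·7) + (30·50 − 32·30) + (32·38 − (-34)·50) + ((-34)·(-14) − (-2)·38) + ((-2)·(-23) − 17·(-14)) + (17·5 − 20·(-23)) + (20·7 − 46·5)| = 5917, so the area is 5917/2.
Summing gcd(|Δx|,|Δy|) over the edges gives the boundary count: gcd(16,23) + gcd(2,20) + gcd(66,12) + gcd(32,52) + gcd(19,9) + gcd(3,28) + gcd(26,2) = 1+2+6+4+1+1+2 = 17.
Pick's theorem gives I = A − B/2 + 1 = 5917/2 − 17/2 + 1 = 2951, so the closed region contains I + B = 2951 + 17 = 2968 lattice points.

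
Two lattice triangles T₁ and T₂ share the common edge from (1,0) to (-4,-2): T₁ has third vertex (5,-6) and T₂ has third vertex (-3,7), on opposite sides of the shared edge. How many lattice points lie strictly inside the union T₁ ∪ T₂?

39

The union is the simple quadrilateral with vertices (1,0), (5,-6), (-4,-2), (-3,7) in order.
By the shoelace formula, twice the signed area is |(1·(-6) − 5·0) + (5·(-2) − (-4)·(-6)) + ((-4)·7 − (-3)·(-2)) + ((-3)·0 − 1·7)| = 81, so the area is 40.5.
The number of boundary lattice points is Σ gcd(|Δx|,|Δy|) = gcd(4,6) + gcd(9,4) + gcd(1,9) + gcd(4,7) = 2+1+1+1 = 5.
By Pick's theorem I = A − B/2 + 1 = 40.5 − 5/2 + 1 = 39.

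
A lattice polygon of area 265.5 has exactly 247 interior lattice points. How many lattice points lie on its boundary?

39

Pick's theorem gives A = I + B/2 − 1, so B = 2(A − I + 1) = 2(265.5 − 247 + 1) = 39.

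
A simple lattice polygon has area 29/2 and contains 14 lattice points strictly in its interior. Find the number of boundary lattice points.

3

Pick's theorem gives A = I + B/2 − 1, so B = 2(A − I + 1) = 2(29/2 − 14 + 1) = 3.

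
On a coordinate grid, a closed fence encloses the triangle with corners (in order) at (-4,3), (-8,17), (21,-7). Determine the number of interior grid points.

The shoelace formula gives twice the area as |((-4)·17 − (-8)·3) + ((-8)·(-7) − 21·17) + (21·3 − (-4)·(-7))| = 310, so the area is 155.
Summing gcd(|Δx|,|Δy|) over the edges gives the boundary count: gcd(4,14) + gcd(29,24) + gcd(25,10) = 2+1+5 = 8.
By Pick's theorem A = I + B/2 − 1, so I = 155 − 8/2 + 1 = 152.

152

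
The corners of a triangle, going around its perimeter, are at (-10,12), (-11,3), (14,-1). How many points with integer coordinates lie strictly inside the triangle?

Using the shoelace formula, 2A = |[(-10)·3 − (-11)·12] + [(-11)·(-1) − 14·3] + [14·12 − (-10)·(-1)]| = 229, so the area is 229/2.
Along each edge there are gcd(|Δx|,|Δy|)+1 lattice points, so counting each shared vertex once the boundary has gcd(1,9) + gcd(25,4) + gcd(24,13) = 1+1+1 = 3.
Pick's theorem gives I = A − B/2 + 1 = 229/2 − 3/2 + 1 = 114.

114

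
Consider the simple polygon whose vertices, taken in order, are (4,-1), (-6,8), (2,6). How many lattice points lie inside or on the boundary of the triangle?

29

The shoelace formula gives twice the area as |(4·8 − (-6)·(-1)) + ((-6)·6 − 2·8) + (2·(-1) − 4·6)| = 52, so the area is 26.
Summing gcd(|Δx|,|Δy|) over the edges gives the boundary count: gcd(10,9) + gcd(8,2) + gcd(2,7) = 1+2+1 = 4.
Pick's theorem gives I = A − B/2 + 1 = 26 − 4/2 + 1 = 25, so the closed region contains I + B = 25 + 4 = 29 lattice points.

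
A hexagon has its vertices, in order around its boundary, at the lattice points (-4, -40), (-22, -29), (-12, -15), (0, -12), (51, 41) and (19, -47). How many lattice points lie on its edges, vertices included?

16

Along each edge there are gcd(|Δx|,|Δy|)+1 lattice points, so counting each shared vertex once the boundary has gcd(18,11) + gcd(10,14) + gcd(12,3) + gcd(51,53) + gcd(32,88) + gcd(23,7) = 1+2+3+1+8+1 = 16.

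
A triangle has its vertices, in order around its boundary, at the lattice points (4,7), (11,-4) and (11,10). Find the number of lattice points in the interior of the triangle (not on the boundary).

The shoelace formula gives twice the area as |(4·(-4) − 11·7) + (11·10 − 11·(-4)) + (11·7 − 4·10)| = 98, so the area is 49.
Along each edge there are gcd(|Δx|,|Δy|)+1 lattice points, so counting each shared vertex once the boundary has gcd(7,11) + gcd(0,14) + gcd(7,3) = 1+14+1 = 16.
Pick's theorem gives I = A − B/2 + 1 = 49 − 16/2 + 1 = 42.

42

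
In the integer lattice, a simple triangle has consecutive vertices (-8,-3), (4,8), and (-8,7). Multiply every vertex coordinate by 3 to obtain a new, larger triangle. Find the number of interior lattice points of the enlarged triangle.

Using the shoelace formula, 2A = |((-8)·8 − 4·(-3)) + (4·7 − (-8)·8) + ((-8)·(-3) − (-8)·7)| = 120, so the area is 60.
The number of boundary lattice points is Σ gcd(|Δx|,|Δy|) = gcd(12,11) + gcd(12,1) + gcd(0,10) = 1+1+10 = 12.
Scaling by 3 multiplies the area by 3² = 9 (so the new area is 540) and multiplies the boundary lattice-point count by 3, giving 36.
By Pick's theorem, the interior count of the dilated polygon is 540 − 36/2 + 1 = 523.

523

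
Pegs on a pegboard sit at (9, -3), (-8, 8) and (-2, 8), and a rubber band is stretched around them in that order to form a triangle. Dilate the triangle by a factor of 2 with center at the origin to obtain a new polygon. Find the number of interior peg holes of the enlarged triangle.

By the shoelace formula, twice the signed area is |[9·8 − (-8)·(-3)] + [(-8)·8 − (-2)·8] + [(-2)·(-3) − 9·8]| = 66, so the area is 33.
Along each edge there are gcd(|Δx|,|Δy|)+1 lattice points, so counting each shared vertex once the boundary has gcd(17,11) + gcd(6,0) + gcd(11,11) = 1+6+11 = 18.
Scaling by 2 multiplies the area by 2² = 4 (so the new area is 132) and multiplies the boundary lattice-point count by 2, giving 36.
By Pick's theorem, the interior count of the dilated polygon is 132 − 36/2 + 1 = 115.

115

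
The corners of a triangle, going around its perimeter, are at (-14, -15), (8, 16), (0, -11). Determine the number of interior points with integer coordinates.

172

Using the shoelace formula, 2A = |[(-14)·16 − 8·(-15)] + [8·(-11) − 0·16] + [0·(-15) − (-14)·(-11)]| = 346, so the area is 173.
Along each edge there are gcd(|Δx|,|Δy|)+1 lattice points, so counting each shared vertex once the boundary has gcd(22,31) + gcd(8,27) + gcd(14,4) = 1+1+2 = 4.
By Pick's theorem A = I + B/2 − 1, so I = 173 − 4/2 + 1 = 172.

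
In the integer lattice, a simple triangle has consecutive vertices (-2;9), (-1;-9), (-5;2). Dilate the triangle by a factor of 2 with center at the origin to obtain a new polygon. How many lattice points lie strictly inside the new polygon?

The shoelace formula gives twice the area as |((-2)·(-9) − (-1)·9) + ((-1)·2 − (-5)·(-9)) + ((-5)·9 − (-2)·2)| = 61, so the area is 61/2.
Along each edge there are gcd(|Δx|,|Δy|)+1 lattice points, so counting each shared vertex once the boundary has gcd(1,18) + gcd(4,11) + gcd(3,7) = 1+1+1 = 3.
Scaling by 2 multiplies the area by 2² = 4 (so the new area is 122) and multiplies the boundary lattice-point count by 2, giving 6.
By Pick's theorem, the interior count of the dilated polygon is 122 − 6/2 + 1 = 120.

120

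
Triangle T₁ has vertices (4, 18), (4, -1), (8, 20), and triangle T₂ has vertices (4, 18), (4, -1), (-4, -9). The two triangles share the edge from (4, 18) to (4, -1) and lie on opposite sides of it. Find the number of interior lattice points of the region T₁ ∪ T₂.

The union is the simple quadrilateral with vertices (4, 18), (8, 20), (4, -1), (-4, -9) in order.
By the shoelace formula, twice the signed area is |[4·20 − 8·18] + [8·(-1) − 4·20] + [4·(-9) − (-4)·(-1)] + [(-4)·18 − 4·(-9)]| = 228, so the area is 114.
The number of boundary lattice points is Σ gcd(|Δx|,|Δy|) = gcd(4,2) + gcd(4,21) + gcd(8,8) + gcd(8,27) = 2+1+8+1 = 12.
By Pick's theorem I = A − B/2 + 1 = 114 − 12/2 + 1 = 109.

109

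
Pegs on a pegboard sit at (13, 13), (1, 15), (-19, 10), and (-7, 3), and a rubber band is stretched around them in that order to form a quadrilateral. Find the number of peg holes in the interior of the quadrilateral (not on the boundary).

172

By the shoelace formula, twice the signed area is |(13·15 − 1·13) + (1·10 − (-19)·15) + ((-19)·3 − (-7)·10) + ((-7)·13 − 13·3)| = 360, so the area is 180.
Summing gcd(|Δx|,|Δy|) over the edges gives the boundary count: gcd(12,2) + gcd(20,5) + gcd(12,7) + gcd(20,10) = 2+5+1+10 = 18.
Pick's theorem gives I = A − B/2 + 1 = 180 − 18/2 + 1 = 172.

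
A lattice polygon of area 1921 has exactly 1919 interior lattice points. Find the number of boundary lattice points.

Pick's theorem gives A = I + B/2 − 1, so B = 2(A − I + 1) = 2(1921 − 1919 + 1) = 6.

6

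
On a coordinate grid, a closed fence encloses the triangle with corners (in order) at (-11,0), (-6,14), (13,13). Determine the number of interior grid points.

Using the shoelace formula, 2A = |[(-11)·14 − (-6)·0] + [(-6)·13 − 13·14] + [13·0 − (-11)·13]| = 271, so the area is 135.5.
Along each edge there are gcd(|Δx|,|Δy|)+1 lattice points, so counting each shared vertex once the boundary has gcd(5,14) + gcd(19,1) + gcd(24,13) = 1+1+1 = 3.
By Pick's theorem A = I + B/2 − 1, so I = 135.5 − 3/2 + 1 = 135.

135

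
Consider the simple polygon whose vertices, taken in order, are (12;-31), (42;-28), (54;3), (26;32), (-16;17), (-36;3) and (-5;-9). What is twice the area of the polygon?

The shoelace formula gives twice the area as |(12·(-28) − 42·(-31)) + (42·3 − 54·(-28)) + (54·32 − 26·3) + (26·17 − (-16)·32) + ((-16)·3 − (-36)·17) + ((-36)·(-9) − (-5)·3) + ((-5)·(-31) − 12·(-9))| = 6374, so the area is 3187.

6374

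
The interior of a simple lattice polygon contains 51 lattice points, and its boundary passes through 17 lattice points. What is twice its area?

117

Pick's theorem states A = I + B/2 − 1, so A = 51 + 17/2 − 1 = 117/2.
Hence 2A = 117.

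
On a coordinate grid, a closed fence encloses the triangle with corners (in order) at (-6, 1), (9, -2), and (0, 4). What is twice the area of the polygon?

63

The shoelace formula gives twice the area as |[(-6)·(-2) − 9·1] + [9·4 − 0·(-2)] + [0·1 − (-6)·4]| = 63, so the area is 31.5.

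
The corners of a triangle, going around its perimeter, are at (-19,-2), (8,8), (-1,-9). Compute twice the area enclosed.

369

By the shoelace formula, twice the signed area is |[(-19)·8 − 8·(-2)] + [8·(-9) − (-1)·8] + [(-1)·(-2) − (-19)·(-9)]| = 369, so the area is 184.5.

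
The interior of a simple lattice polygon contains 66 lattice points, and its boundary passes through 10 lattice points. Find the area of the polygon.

By Pick's theorem, A = I + B/2 − 1 = 66 + 10/2 − 1 = 70.

70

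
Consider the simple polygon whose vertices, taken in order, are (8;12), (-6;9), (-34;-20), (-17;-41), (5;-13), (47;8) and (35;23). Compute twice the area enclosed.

The shoelace formula gives twice the area as |(8·9 − (-6)·12) + ((-6)·(-20) − (-34)·9) + ((-34)·(-41) − (-17)·(-20)) + ((-17)·(-13) − 5·(-41)) + (5·8 − 47·(-13)) + (47·23 − 35·8) + (35·12 − 8·23)| = 3738, so the area is 1869.

3738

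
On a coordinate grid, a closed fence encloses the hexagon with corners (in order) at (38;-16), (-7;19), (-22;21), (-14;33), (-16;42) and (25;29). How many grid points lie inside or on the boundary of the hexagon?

By the shoelace formula, twice the signed area is |[38·19 − (-7)·(-16)] + [(-7)·21 − (-22)·19] + [(-22)·33 − (-14)·21] + [(-14)·42 − (-16)·33] + [(-16)·29 − 25·42] + [25·(-16) − 38·29]| = 2627, so the area is 2627/2.
Along each edge there are gcd(|Δx|,|Δy|)+1 lattice points, so counting each shared vertex once the boundary has gcd(45,35) + gcd(15,2) + gcd(8,12) + gcd(2,9) + gcd(41,13) + gcd(13,45) = 5+1+4+1+1+1 = 13.
Pick's theorem gives I = A − B/2 + 1 = 2627/2 − 13/2 + 1 = 1308, so the closed region contains I + B = 1308 + 13 = 1321 lattice points.

1321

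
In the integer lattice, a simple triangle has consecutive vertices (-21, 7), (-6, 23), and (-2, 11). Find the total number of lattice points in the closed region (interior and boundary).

Using the shoelace formula, 2A = |[(-21)·23 − (-6)·7] + [(-6)·11 − (-2)·23] + [(-2)·7 − (-21)·11]| = 244, so the area is 122.
The number of boundary lattice points is Σ gcd(|Δx|,|Δy|) = gcd(15,16) + gcd(4,12) + gcd(19,4) = 1+4+1 = 6.
Pick's theorem gives I = A − B/2 + 1 = 122 − 6/2 + 1 = 120, so the closed region contains I + B = 120 + 6 = 126 lattice points.

126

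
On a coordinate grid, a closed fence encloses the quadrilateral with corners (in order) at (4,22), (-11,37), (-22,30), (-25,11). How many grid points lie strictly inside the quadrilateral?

386

The shoelace formula gives twice the area as |[4·37 − (-11)·22] + [(-11)·30 − (-22)·37] + [(-22)·11 − (-25)·30] + [(-25)·22 − 4·11]| = 788, so the area is 394.
Along each edge there are gcd(|Δx|,|Δy|)+1 lattice points, so counting each shared vertex once the boundary has gcd(15,15) + gcd(11,7) + gcd(3,19) + gcd(29,11) = 15+1+1+1 = 18.
Pick's theorem gives I = A − B/2 + 1 = 394 − 18/2 + 1 = 386.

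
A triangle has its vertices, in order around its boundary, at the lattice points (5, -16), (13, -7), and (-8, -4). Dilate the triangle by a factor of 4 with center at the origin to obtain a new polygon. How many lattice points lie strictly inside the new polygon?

The shoelace formula gives twice the area as |(5·(-7) − 13·(-16)) + (13·(-4) − (-8)·(-7)) + ((-8)·(-16) − 5·(-4))| = 213, so the area is 213/2.
Summing gcd(|Δx|,|Δy|) over the edges gives the boundary count: gcd(8,9) + gcd(21,3) + gcd(13,12) = 1+3+1 = 5.
Scaling by 4 multiplies the area by 4² = 16 (so the new area is 1704) and multiplies the boundary lattice-point count by 4, giving 20.
By Pick's theorem, the interior count of the dilated polygon is 1704 − 20/2 + 1 = 1695.

1695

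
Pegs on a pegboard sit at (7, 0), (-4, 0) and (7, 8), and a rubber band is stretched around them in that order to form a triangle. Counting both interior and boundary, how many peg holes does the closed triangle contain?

55

By the shoelace formula, twice the signed area is |(7·0 − (-4)·0) + ((-4)·8 − 7·0) + (7·0 − 7·8)| = 88, so the area is 44.
The number of boundary lattice points is Σ gcd(|Δx|,|Δy|) = gcd(11,0) + gcd(11,8) + gcd(0,8) = 11+1+8 = 20.
Pick's theorem gives I = A − B/2 + 1 = 44 − 20/2 + 1 = 35, so the closed region contains I + B = 35 + 20 = 55 lattice points.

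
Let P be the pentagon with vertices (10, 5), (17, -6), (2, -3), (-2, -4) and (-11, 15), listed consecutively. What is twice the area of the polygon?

The shoelace formula gives twice the area as |(10·(-6) − 17·5) + (17·(-3) − 2·(-6)) + (2·(-4) − (-2)·(-3)) + ((-2)·15 − (-11)·(-4)) + ((-11)·5 − 10·15)| = 477, so the area is 238.5.

477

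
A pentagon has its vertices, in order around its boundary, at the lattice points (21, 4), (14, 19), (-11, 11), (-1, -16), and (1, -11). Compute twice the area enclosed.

1155

By the shoelace formula, twice the signed area is |[21·19 − 14·4] + [14·11 − (-11)·19] + [(-11)·(-16) − (-1)·11] + [(-1)·(-11) − 1·(-16)] + [1·4 − 21·(-11)]| = 1155, so the area is 577.5.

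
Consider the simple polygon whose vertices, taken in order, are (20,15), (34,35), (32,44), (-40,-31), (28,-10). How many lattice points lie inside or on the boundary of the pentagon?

By the shoelace formula, twice the signed area is |(20·35 − 34·15) + (34·44 − 32·35) + (32·(-31) − (-40)·44) + ((-40)·(-10) − 28·(-31)) + (28·15 − 20·(-10))| = 3222, so the area is 1611.
Summing gcd(|Δx|,|Δy|) over the edges gives the boundary count: gcd(14,20) + gcd(2,9) + gcd(72,75) + gcd(68,21) + gcd(8,25) = 2+1+3+1+1 = 8.
Pick's theorem gives I = A − B/2 + 1 = 1611 − 8/2 + 1 = 1608, so the closed region contains I + B = 1608 + 8 = 1616 lattice points.

1616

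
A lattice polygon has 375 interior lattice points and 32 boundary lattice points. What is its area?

By Pick's theorem, A = I + B/2 − 1 = 375 + 32/2 − 1 = 390.

390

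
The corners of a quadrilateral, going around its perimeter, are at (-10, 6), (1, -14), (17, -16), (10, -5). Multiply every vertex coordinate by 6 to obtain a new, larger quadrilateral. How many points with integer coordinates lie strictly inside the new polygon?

7924

Using the shoelace formula, 2A = |((-10)·(-14) − 1·6) + (1·(-16) − 17·(-14)) + (17·(-5) − 10·(-16)) + (10·6 − (-10)·(-5))| = 441, so the area is 441/2.
The number of boundary lattice points is Σ gcd(|Δx|,|Δy|) = gcd(11,20) + gcd(16,2) + gcd(7,11) + gcd(20,11) = 1+2+1+1 = 5.
Scaling by 6 multiplies the area by 6² = 36 (so the new area is 7938) and multiplies the boundary lattice-point count by 6, giving 30.
By Pick's theorem, the interior count of the dilated polygon is 7938 − 30/2 + 1 = 7924.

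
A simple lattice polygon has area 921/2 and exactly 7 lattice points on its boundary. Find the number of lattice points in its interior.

From Pick's theorem, I = A − B/2 + 1 = 921/2 − 7/2 + 1 = 458.

458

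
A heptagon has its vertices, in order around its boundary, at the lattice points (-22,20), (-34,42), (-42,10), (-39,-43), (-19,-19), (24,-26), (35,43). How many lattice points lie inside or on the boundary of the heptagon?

3929

By the shoelace formula, twice the signed area is |((-22)·42 − (-34)·20) + ((-34)·10 − (-42)·42) + ((-42)·(-43) − (-39)·10) + ((-39)·(-19) − (-19)·(-43)) + ((-19)·(-26) − 24·(-19)) + (24·43 − 35·(-26)) + (35·20 − (-22)·43)| = 7838, so the area is 3919.
The number of boundary lattice points is Σ gcd(|Δx|,|Δy|) = gcd(12,22) + gcd(8,32) + gcd(3,53) + gcd(20,24) + gcd(43,7) + gcd(11,69) + gcd(57,23) = 2+8+1+4+1+1+1 = 18.
Pick's theorem gives I = A − B/2 + 1 = 3919 − 18/2 + 1 = 3911, so the closed region contains I + B = 3911 + 18 = 3929 lattice points.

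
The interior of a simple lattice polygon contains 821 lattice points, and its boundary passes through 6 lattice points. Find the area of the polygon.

Pick's theorem states A = I + B/2 − 1, so A = 821 + 6/2 − 1 = 823.

823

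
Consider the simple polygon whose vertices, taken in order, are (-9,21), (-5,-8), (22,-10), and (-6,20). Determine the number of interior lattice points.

The shoelace formula gives twice the area as |((-9)·(-8) − (-5)·21) + ((-5)·(-10) − 22·(-8)) + (22·20 − (-6)·(-10)) + ((-6)·21 − (-9)·20)| = 837, so the area is 837/2.
Summing gcd(|Δx|,|Δy|) over the edges gives the boundary count: gcd(4,29) + gcd(27,2) + gcd(28,30) + gcd(3,1) = 1+1+2+1 = 5.
Pick's theorem gives I = A − B/2 + 1 = 837/2 − 5/2 + 1 = 417.

417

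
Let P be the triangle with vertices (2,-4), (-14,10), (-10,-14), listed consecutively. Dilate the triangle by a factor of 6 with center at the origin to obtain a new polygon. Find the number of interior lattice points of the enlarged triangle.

5881

The shoelace formula gives twice the area as |[2·10 − (-14)·(-4)] + [(-14)·(-14) − (-10)·10] + [(-10)·(-4) − 2·(-14)]| = 328, so the area is 164.
Along each edge there are gcd(|Δx|,|Δy|)+1 lattice points, so counting each shared vertex once the boundary has gcd(16,14) + gcd(4,24) + gcd(12,10) = 2+4+2 = 8.
Scaling by 6 multiplies the area by 6² = 36 (so the new area is 5904) and multiplies the boundary lattice-point count by 6, giving 48.
By Pick's theorem, the interior count of the dilated polygon is 5904 − 48/2 + 1 = 5881.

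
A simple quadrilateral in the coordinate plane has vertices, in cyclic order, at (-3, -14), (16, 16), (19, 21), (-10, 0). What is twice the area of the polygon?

Using the shoelace formula, 2A = |[(-3)·16 − 16·(-14)] + [16·21 − 19·16] + [19·0 − (-10)·21] + [(-10)·(-14) − (-3)·0]| = 558, so the area is 279.

558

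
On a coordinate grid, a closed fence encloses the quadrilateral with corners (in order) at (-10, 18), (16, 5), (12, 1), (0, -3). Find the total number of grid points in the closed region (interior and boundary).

236

Using the shoelace formula, 2A = |[(-10)·5 − 16·18] + [16·1 − 12·5] + [12·(-3) − 0·1] + [0·18 − (-10)·(-3)]| = 448, so the area is 224.
Along each edge there are gcd(|Δx|,|Δy|)+1 lattice points, so counting each shared vertex once the boundary has gcd(26,13) + gcd(4,4) + gcd(12,4) + gcd(10,21) = 13+4+4+1 = 22.
Pick's theorem gives I = A − B/2 + 1 = 224 − 22/2 + 1 = 214, so the closed region contains I + B = 214 + 22 = 236 lattice points.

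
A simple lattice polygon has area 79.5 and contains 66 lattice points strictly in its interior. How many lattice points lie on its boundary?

29

Pick's theorem gives A = I + B/2 − 1, so B = 2(A − I + 1) = 2(79.5 − 66 + 1) = 29.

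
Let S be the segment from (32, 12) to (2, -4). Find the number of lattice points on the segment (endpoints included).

The number of lattice points on a segment between lattice points is gcd(|Δx|,|Δy|) + 1 = gcd(30,16) + 1 = 2 + 1 = 3.

3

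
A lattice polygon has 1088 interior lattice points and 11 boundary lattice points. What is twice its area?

2185

By Pick's theorem, A = I + B/2 − 1 = 1088 + 11/2 − 1 = 2185/2.
Hence 2A = 2185.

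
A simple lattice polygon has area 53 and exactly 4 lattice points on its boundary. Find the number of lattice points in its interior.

From Pick's theorem, I = A − B/2 + 1 = 53 − 4/2 + 1 = 52.

52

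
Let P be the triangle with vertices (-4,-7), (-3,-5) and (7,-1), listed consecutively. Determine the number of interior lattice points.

7

The shoelace formula gives twice the area as |[(-4)·(-5) − (-3)·(-7)] + [(-3)·(-1) − 7·(-5)] + [7·(-7) − (-4)·(-1)]| = 16, so the area is 8.
The number of boundary lattice points is Σ gcd(|Δx|,|Δy|) = gcd(1,2) + gcd(10,4) + gcd(11,6) = 1+2+1 = 4.
By Pick's theorem A = I + B/2 − 1, so I = 8 − 4/2 + 1 = 7.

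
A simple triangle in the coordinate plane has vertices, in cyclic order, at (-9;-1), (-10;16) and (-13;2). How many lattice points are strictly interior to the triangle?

The shoelace formula gives twice the area as |((-9)·16 − (-10)·(-1)) + ((-10)·2 − (-13)·16) + ((-13)·(-1) − (-9)·2)| = 65, so the area is 32.5.
Along each edge there are gcd(|Δx|,|Δy|)+1 lattice points, so counting each shared vertex once the boundary has gcd(1,17) + gcd(3,14) + gcd(4,3) = 1+1+1 = 3.
Pick's theorem gives I = A − B/2 + 1 = 32.5 − 3/2 + 1 = 32.

32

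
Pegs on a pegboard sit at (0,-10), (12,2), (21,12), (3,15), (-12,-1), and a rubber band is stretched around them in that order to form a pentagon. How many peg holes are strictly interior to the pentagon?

390

By the shoelace formula, twice the signed area is |(0·2 − 12·(-10)) + (12·12 − 21·2) + (21·15 − 3·12) + (3·(-1) − (-12)·15) + ((-12)·(-10) − 0·(-1))| = 798, so the area is 399.
Along each edge there are gcd(|Δx|,|Δy|)+1 lattice points, so counting each shared vertex once the boundary has gcd(12,12) + gcd(9,10) + gcd(18,3) + gcd(15,16) + gcd(12,9) = 12+1+3+1+3 = 20.
Pick's theorem gives I = A − B/2 + 1 = 399 − 20/2 + 1 = 390.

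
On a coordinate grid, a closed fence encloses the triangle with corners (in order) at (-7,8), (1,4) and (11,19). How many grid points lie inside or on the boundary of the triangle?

86

The shoelace formula gives twice the area as |[(-7)·4 − 1·8] + [1·19 − 11·4] + [11·8 − (-7)·19]| = 160, so the area is 80.
Summing gcd(|Δx|,|Δy|) over the edges gives the boundary count: gcd(8,4) + gcd(10,15) + gcd(18,11) = 4+5+1 = 10.
Pick's theorem gives I = A − B/2 + 1 = 80 − 10/2 + 1 = 76, so the closed region contains I + B = 76 + 10 = 86 lattice points.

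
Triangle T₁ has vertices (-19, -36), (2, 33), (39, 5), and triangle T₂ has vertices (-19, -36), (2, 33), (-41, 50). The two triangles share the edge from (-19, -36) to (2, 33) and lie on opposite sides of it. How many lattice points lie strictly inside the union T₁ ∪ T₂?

3231

The union is the simple quadrilateral with vertices (-19, -36), (39, 5), (2, 33), (-41, 50) in order.
By the shoelace formula, twice the signed area is |((-19)·5 − 39·(-36)) + (39·33 − 2·5) + (2·50 − (-41)·33) + ((-41)·(-36) − (-19)·50)| = 6465, so the area is 3232.5.
Summing gcd(|Δx|,|Δy|) over the edges gives the boundary count: gcd(58,41) + gcd(37,28) + gcd(43,17) + gcd(22,86) = 1+1+1+2 = 5.
By Pick's theorem I = A − B/2 + 1 = 3232.5 − 5/2 + 1 = 3231.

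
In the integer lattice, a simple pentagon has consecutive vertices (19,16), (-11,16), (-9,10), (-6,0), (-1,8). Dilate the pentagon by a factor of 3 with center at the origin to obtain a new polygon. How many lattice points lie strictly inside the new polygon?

The shoelace formula gives twice the area as |[19·16 − (-11)·16] + [(-11)·10 − (-9)·16] + [(-9)·0 − (-6)·10] + [(-6)·8 − (-1)·0] + [(-1)·16 − 19·8]| = 358, so the area is 179.
The number of boundary lattice points is Σ gcd(|Δx|,|Δy|) = gcd(30,0) + gcd(2,6) + gcd(3,10) + gcd(5,8) + gcd(20,8) = 30+2+1+1+4 = 38.
Scaling by 3 multiplies the area by 3² = 9 (so the new area is 1611) and multiplies the boundary lattice-point count by 3, giving 114.
By Pick's theorem, the interior count of the dilated polygon is 1611 − 114/2 + 1 = 1555.

1555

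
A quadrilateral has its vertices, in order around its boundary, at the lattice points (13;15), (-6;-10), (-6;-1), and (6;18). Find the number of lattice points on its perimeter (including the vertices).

The number of boundary lattice points is Σ gcd(|Δx|,|Δy|) = gcd(19,25) + gcd(0,9) + gcd(12,19) + gcd(7,3) = 1+9+1+1 = 12.

12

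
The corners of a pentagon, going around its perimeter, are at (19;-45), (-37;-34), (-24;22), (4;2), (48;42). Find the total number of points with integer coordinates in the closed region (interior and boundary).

By the shoelace formula, twice the signed area is |(19·(-34) − (-37)·(-45)) + ((-37)·22 − (-24)·(-34)) + ((-24)·2 − 4·22) + (4·42 − 48·2) + (48·(-45) − 19·42)| = 6963, so the area is 3481.5.
Along each edge there are gcd(|Δx|,|Δy|)+1 lattice points, so counting each shared vertex once the boundary has gcd(56,11) + gcd(13,56) + gcd(28,20) + gcd(44,40) + gcd(29,87) = 1+1+4+4+29 = 39.
Pick's theorem gives I = A − B/2 + 1 = 3481.5 − 39/2 + 1 = 3463, so the closed region contains I + B = 3463 + 39 = 3502 lattice points.

3502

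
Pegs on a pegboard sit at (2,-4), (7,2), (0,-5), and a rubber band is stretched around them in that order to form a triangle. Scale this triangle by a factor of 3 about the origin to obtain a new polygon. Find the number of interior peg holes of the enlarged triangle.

By the shoelace formula, twice the signed area is |(2·2 − 7·(-4)) + (7·(-5) − 0·2) + (0·(-4) − 2·(-5))| = 7, so the area is 7/2.
Summing gcd(|Δx|,|Δy|) over the edges gives the boundary count: gcd(5,6) + gcd(7,7) + gcd(2,1) = 1+7+1 = 9.
Scaling by 3 multiplies the area by 3² = 9 (so the new area is 31.5) and multiplies the boundary lattice-point count by 3, giving 27.
By Pick's theorem, the interior count of the dilated polygon is 31.5 − 27/2 + 1 = 19.

19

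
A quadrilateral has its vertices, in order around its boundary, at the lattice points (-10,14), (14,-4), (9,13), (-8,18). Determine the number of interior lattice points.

The shoelace formula gives twice the area as |((-10)·(-4) − 14·14) + (14·13 − 9·(-4)) + (9·18 − (-8)·13) + ((-8)·14 − (-10)·18)| = 396, so the area is 198.
The number of boundary lattice points is Σ gcd(|Δx|,|Δy|) = gcd(24,18) + gcd(5,17) + gcd(17,5) + gcd(2,4) = 6+1+1+2 = 10.
By Pick's theorem A = I + B/2 − 1, so I = 198 − 10/2 + 1 = 194.

194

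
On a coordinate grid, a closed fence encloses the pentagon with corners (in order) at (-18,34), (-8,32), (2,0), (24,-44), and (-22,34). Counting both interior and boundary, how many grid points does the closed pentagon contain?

By the shoelace formula, twice the signed area is |[(-18)·32 − (-8)·34] + [(-8)·0 − 2·32] + [2·(-44) − 24·0] + [24·34 − (-22)·(-44)] + [(-22)·34 − (-18)·34]| = 744, so the area is 372.
Summing gcd(|Δx|,|Δy|) over the edges gives the boundary count: gcd(10,2) + gcd(10,32) + gcd(22,44) + gcd(46,78) + gcd(4,0) = 2+2+22+2+4 = 32.
Pick's theorem gives I = A − B/2 + 1 = 372 − 32/2 + 1 = 357, so the closed region contains I + B = 357 + 32 = 389 lattice points.

389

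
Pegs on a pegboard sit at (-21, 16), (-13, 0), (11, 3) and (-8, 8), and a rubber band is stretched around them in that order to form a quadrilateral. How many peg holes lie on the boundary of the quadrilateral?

Along each edge there are gcd(|Δx|,|Δy|)+1 lattice points, so counting each shared vertex once the boundary has gcd(8,16) + gcd(24,3) + gcd(19,5) + gcd(13,8) = 8+3+1+1 = 13.

13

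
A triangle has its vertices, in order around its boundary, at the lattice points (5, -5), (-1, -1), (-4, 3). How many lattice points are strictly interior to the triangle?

The shoelace formula gives twice the area as |[5·(-1) − (-1)·(-5)] + [(-1)·3 − (-4)·(-1)] + [(-4)·(-5) − 5·3]| = 12, so the area is 6.
Along each edge there are gcd(|Δx|,|Δy|)+1 lattice points, so counting each shared vertex once the boundary has gcd(6,4) + gcd(3,4) + gcd(9,8) = 2+1+1 = 4.
By Pick's theorem A = I + B/2 − 1, so I = 6 − 4/2 + 1 = 5.

5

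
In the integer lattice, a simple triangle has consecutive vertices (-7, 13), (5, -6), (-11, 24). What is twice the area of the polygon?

By the shoelace formula, twice the signed area is |((-7)·(-6) − 5·13) + (5·24 − (-11)·(-6)) + ((-11)·13 − (-7)·24)| = 56, so the area is 28.

56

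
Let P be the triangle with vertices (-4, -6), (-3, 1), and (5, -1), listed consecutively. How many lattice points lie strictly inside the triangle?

By the shoelace formula, twice the signed area is |[(-4)·1 − (-3)·(-6)] + [(-3)·(-1) − 5·1] + [5·(-6) − (-4)·(-1)]| = 58, so the area is 29.
Summing gcd(|Δx|,|Δy|) over the edges gives the boundary count: gcd(1,7) + gcd(8,2) + gcd(9,5) = 1+2+1 = 4.
By Pick's theorem A = I + B/2 − 1, so I = 29 − 4/2 + 1 = 28.

28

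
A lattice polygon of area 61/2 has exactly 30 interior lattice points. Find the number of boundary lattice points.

3

Pick's theorem gives A = I + B/2 − 1, so B = 2(A − I + 1) = 2(61/2 − 30 + 1) = 3.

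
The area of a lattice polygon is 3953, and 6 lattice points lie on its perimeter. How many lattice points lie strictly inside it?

Pick's theorem A = I + B/2 − 1 rearranges to I = A − B/2 + 1 = 3953 − 6/2 + 1 = 3951.

3951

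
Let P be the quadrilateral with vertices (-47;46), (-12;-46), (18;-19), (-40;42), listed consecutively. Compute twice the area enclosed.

3900

By the shoelace formula, twice the signed area is |[(-47)·(-46) − (-12)·46] + [(-12)·(-19) − 18·(-46)] + [18·42 − (-40)·(-19)] + [(-40)·46 − (-47)·42]| = 3900, so the area is 1950.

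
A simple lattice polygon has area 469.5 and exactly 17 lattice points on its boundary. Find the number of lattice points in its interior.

462

From Pick's theorem, I = A − B/2 + 1 = 469.5 − 17/2 + 1 = 462.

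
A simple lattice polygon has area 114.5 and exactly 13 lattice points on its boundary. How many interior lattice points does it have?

109

From Pick's theorem, I = A − B/2 + 1 = 114.5 − 13/2 + 1 = 109.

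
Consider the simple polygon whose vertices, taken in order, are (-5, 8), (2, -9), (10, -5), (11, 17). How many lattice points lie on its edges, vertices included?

Along each edge there are gcd(|Δx|,|Δy|)+1 lattice points, so counting each shared vertex once the boundary has gcd(7,17) + gcd(8,4) + gcd(1,22) + gcd(16,9) = 1+4+1+1 = 7.

7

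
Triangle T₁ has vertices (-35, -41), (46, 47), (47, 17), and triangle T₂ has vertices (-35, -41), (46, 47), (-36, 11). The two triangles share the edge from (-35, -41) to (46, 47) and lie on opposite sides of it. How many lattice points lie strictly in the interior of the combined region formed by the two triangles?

The union is the simple quadrilateral with vertices (-35, -41), (47, 17), (46, 47), (-36, 11) in order.
The shoelace formula gives twice the area as |((-35)·17 − 47·(-41)) + (47·47 − 46·17) + (46·11 − (-36)·47) + ((-36)·(-41) − (-35)·11)| = 6818, so the area is 3409.
Summing gcd(|Δx|,|Δy|) over the edges gives the boundary count: gcd(82,58) + gcd(1,30) + gcd(82,36) + gcd(1,52) = 2+1+2+1 = 6.
By Pick's theorem I = A − B/2 + 1 = 3409 − 6/2 + 1 = 3407.

3407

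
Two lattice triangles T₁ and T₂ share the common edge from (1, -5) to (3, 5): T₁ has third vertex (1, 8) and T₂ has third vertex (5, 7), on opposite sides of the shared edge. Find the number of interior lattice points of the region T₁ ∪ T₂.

12

The union is the simple quadrilateral with vertices (1, -5), (1, 8), (3, 5), (5, 7) in order.
By the shoelace formula, twice the signed area is |[1·8 − 1·(-5)] + [1·5 − 3·8] + [3·7 − 5·5] + [5·(-5) − 1·7]| = 42, so the area is 21.
The number of boundary lattice points is Σ gcd(|Δx|,|Δy|) = gcd(0,13) + gcd(2,3) + gcd(2,2) + gcd(4,12) = 13+1+2+4 = 20.
By Pick's theorem I = A − B/2 + 1 = 21 − 20/2 + 1 = 12.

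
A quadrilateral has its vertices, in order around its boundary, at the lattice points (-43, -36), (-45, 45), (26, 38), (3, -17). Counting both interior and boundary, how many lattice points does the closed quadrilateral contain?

3918

By the shoelace formula, twice the signed area is |[(-43)·45 − (-45)·(-36)] + [(-45)·38 − 26·45] + [26·(-17) − 3·38] + [3·(-36) − (-43)·(-17)]| = 7830, so the area is 3915.
Along each edge there are gcd(|Δx|,|Δy|)+1 lattice points, so counting each shared vertex once the boundary has gcd(2,81) + gcd(71,7) + gcd(23,55) + gcd(46,19) = 1+1+1+1 = 4.
Pick's theorem gives I = A − B/2 + 1 = 3915 − 4/2 + 1 = 3914, so the closed region contains I + B = 3914 + 4 = 3918 lattice points.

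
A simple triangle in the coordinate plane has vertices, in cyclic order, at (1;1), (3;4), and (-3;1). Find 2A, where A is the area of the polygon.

By the shoelace formula, twice the signed area is |[1·4 − 3·1] + [3·1 − (-3)·4] + [(-3)·1 − 1·1]| = 12, so the area is 6.

12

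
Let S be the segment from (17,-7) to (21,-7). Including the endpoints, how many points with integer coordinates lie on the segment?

The number of lattice points on a segment between lattice points is gcd(|Δx|,|Δy|) + 1 = gcd(4,0) + 1 = 4 + 1 = 5.

5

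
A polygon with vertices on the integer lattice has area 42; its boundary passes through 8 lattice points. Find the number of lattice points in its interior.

Pick's theorem A = I + B/2 − 1 rearranges to I = A − B/2 + 1 = 42 − 8/2 + 1 = 39.

39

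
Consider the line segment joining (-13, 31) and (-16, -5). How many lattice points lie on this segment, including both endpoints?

4

The number of lattice points on a segment between lattice points is gcd(|Δx|,|Δy|) + 1 = gcd(3,36) + 1 = 3 + 1 = 4.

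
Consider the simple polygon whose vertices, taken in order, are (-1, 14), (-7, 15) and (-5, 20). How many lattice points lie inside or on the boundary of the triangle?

By the shoelace formula, twice the signed area is |((-1)·15 − (-7)·14) + ((-7)·20 − (-5)·15) + ((-5)·14 − (-1)·20)| = 32, so the area is 16.
The number of boundary lattice points is Σ gcd(|Δx|,|Δy|) = gcd(6,1) + gcd(2,5) + gcd(4,6) = 1+1+2 = 4.
Pick's theorem gives I = A − B/2 + 1 = 16 − 4/2 + 1 = 15, so the closed region contains I + B = 15 + 4 = 19 lattice points.

19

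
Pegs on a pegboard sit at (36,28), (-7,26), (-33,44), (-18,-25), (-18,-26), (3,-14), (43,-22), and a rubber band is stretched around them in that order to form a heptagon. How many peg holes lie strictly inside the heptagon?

By the shoelace formula, twice the signed area is |(36·26 − (-7)·28) + ((-7)·44 − (-33)·26) + ((-33)·(-25) − (-18)·44) + ((-18)·(-26) − (-18)·(-25)) + ((-18)·(-14) − 3·(-26)) + (3·(-22) − 43·(-14)) + (43·28 − 36·(-22))| = 6179, so the area is 6179/2.
Along each edge there are gcd(|Δx|,|Δy|)+1 lattice points, so counting each shared vertex once the boundary has gcd(43,2) + gcd(26,18) + gcd(15,69) + gcd(0,1) + gcd(21,12) + gcd(40,8) + gcd(7,50) = 1+2+3+1+3+8+1 = 19.
Pick's theorem gives I = A − B/2 + 1 = 6179/2 − 19/2 + 1 = 3081.

3081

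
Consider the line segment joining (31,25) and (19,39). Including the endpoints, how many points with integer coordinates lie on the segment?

The number of lattice points on a segment between lattice points is gcd(|Δx|,|Δy|) + 1 = gcd(12,14) + 1 = 2 + 1 = 3.

3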